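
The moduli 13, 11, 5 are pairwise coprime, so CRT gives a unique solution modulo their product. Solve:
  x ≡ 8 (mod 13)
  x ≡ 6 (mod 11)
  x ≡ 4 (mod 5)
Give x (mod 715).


Moduli 13, 11, 5 are pairwise coprime; by CRT there is a unique solution modulo M = 13 · 11 · 5 = 715.
Solve pairwise, accumulating the modulus:
  Start with x ≡ 8 (mod 13).
  Combine with x ≡ 6 (mod 11): since gcd(13, 11) = 1, we get a unique residue mod 143.
    Write x = 8 + 13·t and substitute into x ≡ 6 (mod 11): 13·t ≡ 6 − 8 = -2 (mod 11).
    Reduce coefficients mod 11: 2·t ≡ 9 (mod 11).
    The inverse of 2 mod 11 is 6 (since 2·6 = 12 = 1·11 + 1), so t ≡ 6·9 = 54 ≡ 10 (mod 11).
    Then x = 8 + 13·10 = 138, valid modulo lcm(13, 11) = 143: x ≡ 138 (mod 143).
  Combine with x ≡ 4 (mod 5): since gcd(143, 5) = 1, we get a unique residue mod 715.
    Write x = 138 + 143·t and substitute into x ≡ 4 (mod 5): 143·t ≡ 4 − 138 = -134 (mod 5).
    Reduce coefficients mod 5: 3·t ≡ 1 (mod 5).
    The inverse of 3 mod 5 is 2 (since 3·2 = 6 = 1·5 + 1), so t ≡ 2·1 = 2 ≡ 2 (mod 5).
    Then x = 138 + 143·2 = 424, valid modulo lcm(143, 5) = 715: x ≡ 424 (mod 715).
Verify: 424 mod 13 = 8 ✓, 424 mod 11 = 6 ✓, 424 mod 5 = 4 ✓.

x ≡ 424 (mod 715).


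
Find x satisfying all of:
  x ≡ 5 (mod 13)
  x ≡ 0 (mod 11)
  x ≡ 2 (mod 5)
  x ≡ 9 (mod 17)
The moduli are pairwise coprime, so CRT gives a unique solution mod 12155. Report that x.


Product of moduli M = 13 · 11 · 5 · 17 = 12155.
Merge one congruence at a time:
  Start: x ≡ 5 (mod 13).
  Combine with x ≡ 0 (mod 11); new modulus lcm = 143.
    Write x = 5 + 13·t and substitute into x ≡ 0 (mod 11): 13·t ≡ 0 − 5 = -5 (mod 11).
    Reduce coefficients mod 11: 2·t ≡ 6 (mod 11).
    The inverse of 2 mod 11 is 6 (since 2·6 = 12 = 1·11 + 1), so t ≡ 6·6 = 36 ≡ 3 (mod 11).
    Then x = 5 + 13·3 = 44, valid modulo lcm(13, 11) = 143: x ≡ 44 (mod 143).
  Combine with x ≡ 2 (mod 5); new modulus lcm = 715.
    Write x = 44 + 143·t and substitute into x ≡ 2 (mod 5): 143·t ≡ 2 − 44 = -42 (mod 5).
    Reduce coefficients mod 5: 3·t ≡ 3 (mod 5).
    The inverse of 3 mod 5 is 2 (since 3·2 = 6 = 1·5 + 1), so t ≡ 2·3 = 6 ≡ 1 (mod 5).
    Then x = 44 + 143·1 = 187, valid modulo lcm(143, 5) = 715: x ≡ 187 (mod 715).
  Combine with x ≡ 9 (mod 17); new modulus lcm = 12155.
    Write x = 187 + 715·t and substitute into x ≡ 9 (mod 17): 715·t ≡ 9 − 187 = -178 (mod 17).
    Reduce coefficients mod 17: 1·t ≡ 9 (mod 17).
    So t ≡ 9 (mod 17).
    Then x = 187 + 715·9 = 6622, valid modulo lcm(715, 17) = 12155: x ≡ 6622 (mod 12155).
Verify against each original: 6622 mod 13 = 5, 6622 mod 11 = 0, 6622 mod 5 = 2, 6622 mod 17 = 9.

x ≡ 6622 (mod 12155).


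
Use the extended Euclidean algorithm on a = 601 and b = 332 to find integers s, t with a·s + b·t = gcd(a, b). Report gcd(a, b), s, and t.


Euclidean algorithm on (601, 332) — divide until remainder is 0:
  601 = 1 · 332 + 269
  332 = 1 · 269 + 63
  269 = 4 · 63 + 17
  63 = 3 · 17 + 12
  17 = 1 · 12 + 5
  12 = 2 · 5 + 2
  5 = 2 · 2 + 1
  2 = 2 · 1 + 0
gcd(601, 332) = 1.
Track Bezout coefficients alongside the remainders: start with r₀ = 601 = a·1 + b·0 (s = 1, t = 0) and r₁ = 332 = a·0 + b·1 (s = 0, t = 1); each new remainder r_{k+1} = r_{k-1} − q_k·r_k inherits s_{k+1} = s_{k-1} − q_k·s_k, t_{k+1} = t_{k-1} − q_k·t_k, so r_k = a·s_k + b·t_k at every step:
  q = 1: r = 269, s = 1 − 1·0 = 1, t = 0 − 1·1 = -1  (check: 601·1 + 332·(-1) = 269)
  q = 1: r = 63, s = 0 − 1·1 = -1, t = 1 − 1·(-1) = 2  (check: 601·(-1) + 332·2 = 63)
  q = 4: r = 17, s = 1 − 4·(-1) = 5, t = -1 − 4·2 = -9  (check: 601·5 + 332·(-9) = 17)
  q = 3: r = 12, s = -1 − 3·5 = -16, t = 2 − 3·(-9) = 29  (check: 601·(-16) + 332·29 = 12)
  q = 1: r = 5, s = 5 − 1·(-16) = 21, t = -9 − 1·29 = -38  (check: 601·21 + 332·(-38) = 5)
  q = 2: r = 2, s = -16 − 2·21 = -58, t = 29 − 2·(-38) = 105  (check: 601·(-58) + 332·105 = 2)
  q = 2: r = 1, s = 21 − 2·(-58) = 137, t = -38 − 2·105 = -248  (check: 601·137 + 332·(-248) = 1)
The row with r = 1 (the gcd) gives the Bezout coefficients s = 137, t = -248.
Result: 601 · (137) + 332 · (-248) = 1.

gcd(601, 332) = 1; s = 137, t = -248 (check: 601·137 + 332·(-248) = 1).


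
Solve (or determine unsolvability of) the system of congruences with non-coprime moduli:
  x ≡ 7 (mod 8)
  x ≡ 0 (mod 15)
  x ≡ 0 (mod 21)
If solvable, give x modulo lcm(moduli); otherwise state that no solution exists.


Moduli 8, 15, 21 are not pairwise coprime, so CRT works modulo lcm(m_i) when all pairwise compatibility conditions hold.
Pairwise compatibility: gcd(m_i, m_j) must divide a_i - a_j for every pair.
Merge one congruence at a time:
  Start: x ≡ 7 (mod 8).
  Combine with x ≡ 0 (mod 15): gcd(8, 15) = 1; 0 - 7 = -7, which IS divisible by 1, so compatible.
    Write x = 7 + 8·t and substitute into x ≡ 0 (mod 15): 8·t ≡ 0 − 7 = -7 (mod 15).
    Reduce coefficients mod 15: 8·t ≡ 8 (mod 15).
    The inverse of 8 mod 15 is 2 (since 8·2 = 16 = 1·15 + 1), so t ≡ 2·8 = 16 ≡ 1 (mod 15).
    Then x = 7 + 8·1 = 15, valid modulo lcm(8, 15) = 120: x ≡ 15 (mod 120).
  Combine with x ≡ 0 (mod 21): gcd(120, 21) = 3; 0 - 15 = -15, which IS divisible by 3, so compatible.
    Write x = 15 + 120·t and substitute into x ≡ 0 (mod 21): 120·t ≡ 0 − 15 = -15 (mod 21).
    Divide the congruence (and modulus) by g = 3: 40·t ≡ -5 (mod 7).
    Reduce coefficients mod 7: 5·t ≡ 2 (mod 7).
    The inverse of 5 mod 7 is 3 (since 5·3 = 15 = 2·7 + 1), so t ≡ 3·2 = 6 ≡ 6 (mod 7).
    Then x = 15 + 120·6 = 735, valid modulo lcm(120, 21) = 840: x ≡ 735 (mod 840).
Verify: 735 mod 8 = 7, 735 mod 15 = 0, 735 mod 21 = 0.

x ≡ 735 (mod 840).


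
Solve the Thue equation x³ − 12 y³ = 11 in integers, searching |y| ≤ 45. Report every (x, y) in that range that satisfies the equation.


The equation is x³ - 12y³ = 11. For fixed y, x³ = 12·y³ + 11, so a solution requires the RHS to be a perfect cube.
Strategy: iterate y from -45 to 45, compute RHS = 12·y³ + 11, and check whether it is a (positive or negative) perfect cube.
Check small values of y:
  y = 0: RHS = 11 is not a perfect cube.
  y = 1: RHS = 23 is not a perfect cube.
  y = -1: RHS = -1 = (-1)³ ⇒ x = -1 works.
  y = 2: RHS = 107 is not a perfect cube.
  y = -2: RHS = -85 is not a perfect cube.
  y = 3: RHS = 335 is not a perfect cube.
  y = -3: RHS = -313 is not a perfect cube.
Continuing the search up to |y| = 45 finds no further solutions beyond those listed.
Collected solutions: (-1, -1).

Solutions (with |y| ≤ 45): (-1, -1).


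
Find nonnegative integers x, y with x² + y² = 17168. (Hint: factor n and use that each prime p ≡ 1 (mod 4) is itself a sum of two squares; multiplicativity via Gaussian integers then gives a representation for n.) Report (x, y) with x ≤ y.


Step 1: Factor n = 17168 = 2^4 · 29 · 37.
Step 2: Check the mod-4 condition on each prime factor: 2 = 2 (special); 29 ≡ 1 (mod 4), exponent 1; 37 ≡ 1 (mod 4), exponent 1.
All primes ≡ 3 (mod 4) appear to even exponent (or don't appear), so by the two-squares theorem n IS expressible as a sum of two squares.
Step 3: Build a representation. Group n = k² · m with k = 4 and m = 29 · 37 = 1073 (a product of primes ≡ 1 (mod 4)); a representation of m scales to one of n via (k·x)² + (k·y)² = k²(x² + y²). Each prime p ≡ 1 (mod 4) is itself a sum of two squares; find a² by testing p − a² for a perfect square:
  29: 29 − 1² = 28, 29 − 2² = 25 = 5² ⇒ 29 = 2² + 5².
  37: 37 − 1² = 36 = 6² ⇒ 37 = 1² + 6².
  Combine using the Brahmagupta–Fibonacci identity (a² + b²)(c² + d²) = (ac − bd)² + (ad + bc)² = (ac + bd)² + (ad − bc)²:
  29 · 37 = 1073: from (2² + 5²)(1² + 6²), take (2·1 − 5·6, 2·6 + 5·1) = (2 − 30, 12 + 5) = (-28, 17); dropping signs (only squares matter) gives (28, 17); check 28² + 17² = 784 + 289 = 1073 ✓.
  Scale by k = 4: (4·28, 4·17) = (112, 68).
Step 4: Order so x ≤ y and verify: 68² + 112² = 4624 + 12544 = 17168 = n. ✓

n = 17168 = 68² + 112² (one valid representation with x ≤ y).


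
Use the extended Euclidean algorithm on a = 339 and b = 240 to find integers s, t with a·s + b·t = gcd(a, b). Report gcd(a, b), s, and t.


Euclidean algorithm on (339, 240) — divide until remainder is 0:
  339 = 1 · 240 + 99
  240 = 2 · 99 + 42
  99 = 2 · 42 + 15
  42 = 2 · 15 + 12
  15 = 1 · 12 + 3
  12 = 4 · 3 + 0
gcd(339, 240) = 3.
Track Bezout coefficients alongside the remainders: start with r₀ = 339 = a·1 + b·0 (s = 1, t = 0) and r₁ = 240 = a·0 + b·1 (s = 0, t = 1); each new remainder r_{k+1} = r_{k-1} − q_k·r_k inherits s_{k+1} = s_{k-1} − q_k·s_k, t_{k+1} = t_{k-1} − q_k·t_k, so r_k = a·s_k + b·t_k at every step:
  q = 1: r = 99, s = 1 − 1·0 = 1, t = 0 − 1·1 = -1  (check: 339·1 + 240·(-1) = 99)
  q = 2: r = 42, s = 0 − 2·1 = -2, t = 1 − 2·(-1) = 3  (check: 339·(-2) + 240·3 = 42)
  q = 2: r = 15, s = 1 − 2·(-2) = 5, t = -1 − 2·3 = -7  (check: 339·5 + 240·(-7) = 15)
  q = 2: r = 12, s = -2 − 2·5 = -12, t = 3 − 2·(-7) = 17  (check: 339·(-12) + 240·17 = 12)
  q = 1: r = 3, s = 5 − 1·(-12) = 17, t = -7 − 1·17 = -24  (check: 339·17 + 240·(-24) = 3)
The row with r = 3 (the gcd) gives the Bezout coefficients s = 17, t = -24.
Result: 339 · (17) + 240 · (-24) = 3.

gcd(339, 240) = 3; s = 17, t = -24 (check: 339·17 + 240·(-24) = 3).


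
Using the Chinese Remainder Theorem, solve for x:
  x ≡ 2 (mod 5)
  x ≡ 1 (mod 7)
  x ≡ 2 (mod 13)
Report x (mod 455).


Moduli 5, 7, 13 are pairwise coprime; by CRT there is a unique solution modulo M = 5 · 7 · 13 = 455.
Solve pairwise, accumulating the modulus:
  Start with x ≡ 2 (mod 5).
  Combine with x ≡ 1 (mod 7): since gcd(5, 7) = 1, we get a unique residue mod 35.
    Write x = 2 + 5·t and substitute into x ≡ 1 (mod 7): 5·t ≡ 1 − 2 = -1 (mod 7).
    Reduce coefficients mod 7: 5·t ≡ 6 (mod 7).
    The inverse of 5 mod 7 is 3 (since 5·3 = 15 = 2·7 + 1), so t ≡ 3·6 = 18 ≡ 4 (mod 7).
    Then x = 2 + 5·4 = 22, valid modulo lcm(5, 7) = 35: x ≡ 22 (mod 35).
  Combine with x ≡ 2 (mod 13): since gcd(35, 13) = 1, we get a unique residue mod 455.
    Write x = 22 + 35·t and substitute into x ≡ 2 (mod 13): 35·t ≡ 2 − 22 = -20 (mod 13).
    Reduce coefficients mod 13: 9·t ≡ 6 (mod 13).
    The inverse of 9 mod 13 is 3 (since 9·3 = 27 = 2·13 + 1), so t ≡ 3·6 = 18 ≡ 5 (mod 13).
    Then x = 22 + 35·5 = 197, valid modulo lcm(35, 13) = 455: x ≡ 197 (mod 455).
Verify: 197 mod 5 = 2 ✓, 197 mod 7 = 1 ✓, 197 mod 13 = 2 ✓.

x ≡ 197 (mod 455).


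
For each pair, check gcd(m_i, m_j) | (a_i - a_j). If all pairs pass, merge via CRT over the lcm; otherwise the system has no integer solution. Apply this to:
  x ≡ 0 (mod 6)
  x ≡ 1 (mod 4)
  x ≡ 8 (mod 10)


Moduli 6, 4, 10 are not pairwise coprime, so CRT works modulo lcm(m_i) when all pairwise compatibility conditions hold.
Pairwise compatibility: gcd(m_i, m_j) must divide a_i - a_j for every pair.
Merge one congruence at a time:
  Start: x ≡ 0 (mod 6).
  Combine with x ≡ 1 (mod 4): gcd(6, 4) = 2, and 1 - 0 = 1 is NOT divisible by 2.
    ⇒ system is inconsistent (no integer solution).

No solution (the system is inconsistent).


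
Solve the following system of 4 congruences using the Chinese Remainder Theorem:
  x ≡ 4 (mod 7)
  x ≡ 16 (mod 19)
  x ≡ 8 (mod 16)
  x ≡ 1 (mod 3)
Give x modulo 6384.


Product of moduli M = 7 · 19 · 16 · 3 = 6384.
Merge one congruence at a time:
  Start: x ≡ 4 (mod 7).
  Combine with x ≡ 16 (mod 19); new modulus lcm = 133.
    Write x = 4 + 7·t and substitute into x ≡ 16 (mod 19): 7·t ≡ 16 − 4 = 12 (mod 19).
    The inverse of 7 mod 19 is 11 (since 7·11 = 77 = 4·19 + 1), so t ≡ 11·12 = 132 ≡ 18 (mod 19).
    Then x = 4 + 7·18 = 130, valid modulo lcm(7, 19) = 133: x ≡ 130 (mod 133).
  Combine with x ≡ 8 (mod 16); new modulus lcm = 2128.
    Write x = 130 + 133·t and substitute into x ≡ 8 (mod 16): 133·t ≡ 8 − 130 = -122 (mod 16).
    Reduce coefficients mod 16: 5·t ≡ 6 (mod 16).
    The inverse of 5 mod 16 is 13 (since 5·13 = 65 = 4·16 + 1), so t ≡ 13·6 = 78 ≡ 14 (mod 16).
    Then x = 130 + 133·14 = 1992, valid modulo lcm(133, 16) = 2128: x ≡ 1992 (mod 2128).
  Combine with x ≡ 1 (mod 3); new modulus lcm = 6384.
    Write x = 1992 + 2128·t and substitute into x ≡ 1 (mod 3): 2128·t ≡ 1 − 1992 = -1991 (mod 3).
    Reduce coefficients mod 3: 1·t ≡ 1 (mod 3).
    So t ≡ 1 (mod 3).
    Then x = 1992 + 2128·1 = 4120, valid modulo lcm(2128, 3) = 6384: x ≡ 4120 (mod 6384).
Verify against each original: 4120 mod 7 = 4, 4120 mod 19 = 16, 4120 mod 16 = 8, 4120 mod 3 = 1.

x ≡ 4120 (mod 6384).


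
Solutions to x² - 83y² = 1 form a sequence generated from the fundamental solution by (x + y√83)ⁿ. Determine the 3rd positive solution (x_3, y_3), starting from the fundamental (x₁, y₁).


Step 1: Find the fundamental solution (x₁, y₁) of x² - 83y² = 1.
  Expand √83 as a continued fraction. a₀ = ⌊√83⌋ = 9; iterate m_{k+1} = d_k·a_k − m_k, d_{k+1} = (83 − m_{k+1}²)/d_k, a_{k+1} = ⌊(a₀ + m_{k+1})/d_{k+1}⌋ (starting m₀ = 0, d₀ = 1), with convergents p_k = a_k·p_{k-1} + p_{k-2}, q_k = a_k·q_{k-1} + q_{k-2} (p₋₁ = 1, q₋₁ = 0):
  k = 0: a₀ = 9; p₀/q₀ = 9/1; p₀² − 83·q₀² = 81 − 83 = -2.
  k = 1: m = 9, d = 2, a = ⌊(9 + 9)/2⌋ = 9; p/q = (9·9 + 1)/(9·1 + 0) = 82/9; p² − 83·q² = 6724 − 6723 = 1.
  The first convergent with p² − 83·q² = 1 gives the fundamental solution (x₁, y₁) = (82, 9).
Step 2: Apply the recurrence (x_{n+1}, y_{n+1}) = (x₁x_n + 83y₁y_n, x₁y_n + y₁x_n) repeatedly.
  From (x_1, y_1) = (82, 9): x_2 = 82·82 + 83·9·9 = 13447; y_2 = 82·9 + 9·82 = 1476.
  From (x_2, y_2) = (13447, 1476): x_3 = 82·13447 + 83·9·1476 = 2205226; y_3 = 82·1476 + 9·13447 = 242055.
Step 3: Verify x_3² - 83·y_3² = 4863021711076 - 4863021711075 = 1 (should be 1). ✓

(x_1, y_1) = (82, 9); (x_3, y_3) = (2205226, 242055).


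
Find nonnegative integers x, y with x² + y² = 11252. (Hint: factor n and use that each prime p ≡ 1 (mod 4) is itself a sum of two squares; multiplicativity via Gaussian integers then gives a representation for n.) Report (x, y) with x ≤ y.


Step 1: Factor n = 11252 = 2^2 · 29 · 97.
Step 2: Check the mod-4 condition on each prime factor: 2 = 2 (special); 29 ≡ 1 (mod 4), exponent 1; 97 ≡ 1 (mod 4), exponent 1.
All primes ≡ 3 (mod 4) appear to even exponent (or don't appear), so by the two-squares theorem n IS expressible as a sum of two squares.
Step 3: Build a representation. Group n = k² · m with k = 2 and m = 29 · 97 = 2813 (a product of primes ≡ 1 (mod 4)); a representation of m scales to one of n via (k·x)² + (k·y)² = k²(x² + y²). Each prime p ≡ 1 (mod 4) is itself a sum of two squares; find a² by testing p − a² for a perfect square:
  29: 29 − 1² = 28, 29 − 2² = 25 = 5² ⇒ 29 = 2² + 5².
  97: 97 − 1² = 96, 97 − 2² = 93, 97 − 3² = 88, 97 − 4² = 81 = 9² ⇒ 97 = 4² + 9².
  Combine using the Brahmagupta–Fibonacci identity (a² + b²)(c² + d²) = (ac − bd)² + (ad + bc)² = (ac + bd)² + (ad − bc)²:
  29 · 97 = 2813: from (2² + 5²)(4² + 9²), take (2·4 − 5·9, 2·9 + 5·4) = (8 − 45, 18 + 20) = (-37, 38); dropping signs (only squares matter) gives (37, 38); check 37² + 38² = 1369 + 1444 = 2813 ✓.
  Scale by k = 2: (2·37, 2·38) = (74, 76).
Step 4: Order so x ≤ y and verify: 74² + 76² = 5476 + 5776 = 11252 = n. ✓

n = 11252 = 74² + 76² (one valid representation with x ≤ y).


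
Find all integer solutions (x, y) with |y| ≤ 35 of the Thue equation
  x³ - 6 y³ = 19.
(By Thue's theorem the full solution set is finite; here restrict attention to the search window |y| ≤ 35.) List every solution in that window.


The equation is x³ - 6y³ = 19. For fixed y, x³ = 6·y³ + 19, so a solution requires the RHS to be a perfect cube.
Strategy: iterate y from -35 to 35, compute RHS = 6·y³ + 19, and check whether it is a (positive or negative) perfect cube.
Check small values of y:
  y = 0: RHS = 19 is not a perfect cube.
  y = 1: RHS = 25 is not a perfect cube.
  y = -1: RHS = 13 is not a perfect cube.
  y = 2: RHS = 67 is not a perfect cube.
  y = -2: RHS = -29 is not a perfect cube.
  y = 3: RHS = 181 is not a perfect cube.
  y = -3: RHS = -143 is not a perfect cube.
Continuing the search up to |y| = 35 finds no solutions either.
No (x, y) in the scanned range satisfies the equation.

No integer solutions with |y| ≤ 35.


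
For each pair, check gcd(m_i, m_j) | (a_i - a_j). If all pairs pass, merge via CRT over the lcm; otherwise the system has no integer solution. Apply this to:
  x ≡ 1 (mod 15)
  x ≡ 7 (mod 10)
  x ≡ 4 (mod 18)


Moduli 15, 10, 18 are not pairwise coprime, so CRT works modulo lcm(m_i) when all pairwise compatibility conditions hold.
Pairwise compatibility: gcd(m_i, m_j) must divide a_i - a_j for every pair.
Merge one congruence at a time:
  Start: x ≡ 1 (mod 15).
  Combine with x ≡ 7 (mod 10): gcd(15, 10) = 5, and 7 - 1 = 6 is NOT divisible by 5.
    ⇒ system is inconsistent (no integer solution).

No solution (the system is inconsistent).


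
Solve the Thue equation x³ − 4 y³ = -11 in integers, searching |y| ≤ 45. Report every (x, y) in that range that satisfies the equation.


The equation is x³ - 4y³ = -11. For fixed y, x³ = 4·y³ − 11, so a solution requires the RHS to be a perfect cube.
Strategy: iterate y from -45 to 45, compute RHS = 4·y³ − 11, and check whether it is a (positive or negative) perfect cube.
Check small values of y:
  y = 0: RHS = -11 is not a perfect cube.
  y = 1: RHS = -7 is not a perfect cube.
  y = -1: RHS = -15 is not a perfect cube.
  y = 2: RHS = 21 is not a perfect cube.
  y = -2: RHS = -43 is not a perfect cube.
  y = 3: RHS = 97 is not a perfect cube.
  y = -3: RHS = -119 is not a perfect cube.
Continuing the search up to |y| = 45 finds no solutions either.
No (x, y) in the scanned range satisfies the equation.

No integer solutions with |y| ≤ 45.


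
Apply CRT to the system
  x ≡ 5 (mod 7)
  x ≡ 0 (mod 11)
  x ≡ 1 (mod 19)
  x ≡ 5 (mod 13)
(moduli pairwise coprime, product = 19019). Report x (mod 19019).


Product of moduli M = 7 · 11 · 19 · 13 = 19019.
Merge one congruence at a time:
  Start: x ≡ 5 (mod 7).
  Combine with x ≡ 0 (mod 11); new modulus lcm = 77.
    Write x = 5 + 7·t and substitute into x ≡ 0 (mod 11): 7·t ≡ 0 − 5 = -5 (mod 11).
    Reduce coefficients mod 11: 7·t ≡ 6 (mod 11).
    The inverse of 7 mod 11 is 8 (since 7·8 = 56 = 5·11 + 1), so t ≡ 8·6 = 48 ≡ 4 (mod 11).
    Then x = 5 + 7·4 = 33, valid modulo lcm(7, 11) = 77: x ≡ 33 (mod 77).
  Combine with x ≡ 1 (mod 19); new modulus lcm = 1463.
    Write x = 33 + 77·t and substitute into x ≡ 1 (mod 19): 77·t ≡ 1 − 33 = -32 (mod 19).
    Reduce coefficients mod 19: 1·t ≡ 6 (mod 19).
    So t ≡ 6 (mod 19).
    Then x = 33 + 77·6 = 495, valid modulo lcm(77, 19) = 1463: x ≡ 495 (mod 1463).
  Combine with x ≡ 5 (mod 13); new modulus lcm = 19019.
    Write x = 495 + 1463·t and substitute into x ≡ 5 (mod 13): 1463·t ≡ 5 − 495 = -490 (mod 13).
    Reduce coefficients mod 13: 7·t ≡ 4 (mod 13).
    The inverse of 7 mod 13 is 2 (since 7·2 = 14 = 1·13 + 1), so t ≡ 2·4 = 8 ≡ 8 (mod 13).
    Then x = 495 + 1463·8 = 12199, valid modulo lcm(1463, 13) = 19019: x ≡ 12199 (mod 19019).
Verify against each original: 12199 mod 7 = 5, 12199 mod 11 = 0, 12199 mod 19 = 1, 12199 mod 13 = 5.

x ≡ 12199 (mod 19019).


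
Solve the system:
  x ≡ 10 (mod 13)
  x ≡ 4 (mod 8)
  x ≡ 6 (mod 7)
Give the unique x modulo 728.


Moduli 13, 8, 7 are pairwise coprime; by CRT there is a unique solution modulo M = 13 · 8 · 7 = 728.
Solve pairwise, accumulating the modulus:
  Start with x ≡ 10 (mod 13).
  Combine with x ≡ 4 (mod 8): since gcd(13, 8) = 1, we get a unique residue mod 104.
    Write x = 10 + 13·t and substitute into x ≡ 4 (mod 8): 13·t ≡ 4 − 10 = -6 (mod 8).
    Reduce coefficients mod 8: 5·t ≡ 2 (mod 8).
    The inverse of 5 mod 8 is 5 (since 5·5 = 25 = 3·8 + 1), so t ≡ 5·2 = 10 ≡ 2 (mod 8).
    Then x = 10 + 13·2 = 36, valid modulo lcm(13, 8) = 104: x ≡ 36 (mod 104).
  Combine with x ≡ 6 (mod 7): since gcd(104, 7) = 1, we get a unique residue mod 728.
    Write x = 36 + 104·t and substitute into x ≡ 6 (mod 7): 104·t ≡ 6 − 36 = -30 (mod 7).
    Reduce coefficients mod 7: 6·t ≡ 5 (mod 7).
    The inverse of 6 mod 7 is 6 (since 6·6 = 36 = 5·7 + 1), so t ≡ 6·5 = 30 ≡ 2 (mod 7).
    Then x = 36 + 104·2 = 244, valid modulo lcm(104, 7) = 728: x ≡ 244 (mod 728).
Verify: 244 mod 13 = 10 ✓, 244 mod 8 = 4 ✓, 244 mod 7 = 6 ✓.

x ≡ 244 (mod 728).


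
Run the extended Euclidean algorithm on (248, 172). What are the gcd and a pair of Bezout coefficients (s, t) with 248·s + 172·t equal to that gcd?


Euclidean algorithm on (248, 172) — divide until remainder is 0:
  248 = 1 · 172 + 76
  172 = 2 · 76 + 20
  76 = 3 · 20 + 16
  20 = 1 · 16 + 4
  16 = 4 · 4 + 0
gcd(248, 172) = 4.
Track Bezout coefficients alongside the remainders: start with r₀ = 248 = a·1 + b·0 (s = 1, t = 0) and r₁ = 172 = a·0 + b·1 (s = 0, t = 1); each new remainder r_{k+1} = r_{k-1} − q_k·r_k inherits s_{k+1} = s_{k-1} − q_k·s_k, t_{k+1} = t_{k-1} − q_k·t_k, so r_k = a·s_k + b·t_k at every step:
  q = 1: r = 76, s = 1 − 1·0 = 1, t = 0 − 1·1 = -1  (check: 248·1 + 172·(-1) = 76)
  q = 2: r = 20, s = 0 − 2·1 = -2, t = 1 − 2·(-1) = 3  (check: 248·(-2) + 172·3 = 20)
  q = 3: r = 16, s = 1 − 3·(-2) = 7, t = -1 − 3·3 = -10  (check: 248·7 + 172·(-10) = 16)
  q = 1: r = 4, s = -2 − 1·7 = -9, t = 3 − 1·(-10) = 13  (check: 248·(-9) + 172·13 = 4)
The row with r = 4 (the gcd) gives the Bezout coefficients s = -9, t = 13.
Result: 248 · (-9) + 172 · (13) = 4.

gcd(248, 172) = 4; s = -9, t = 13 (check: 248·(-9) + 172·13 = 4).


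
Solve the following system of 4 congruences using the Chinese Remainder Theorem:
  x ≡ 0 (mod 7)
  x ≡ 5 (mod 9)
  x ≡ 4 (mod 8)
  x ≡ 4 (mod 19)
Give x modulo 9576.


Product of moduli M = 7 · 9 · 8 · 19 = 9576.
Merge one congruence at a time:
  Start: x ≡ 0 (mod 7).
  Combine with x ≡ 5 (mod 9); new modulus lcm = 63.
    Write x = 0 + 7·t and substitute into x ≡ 5 (mod 9): 7·t ≡ 5 − 0 = 5 (mod 9).
    The inverse of 7 mod 9 is 4 (since 7·4 = 28 = 3·9 + 1), so t ≡ 4·5 = 20 ≡ 2 (mod 9).
    Then x = 0 + 7·2 = 14, valid modulo lcm(7, 9) = 63: x ≡ 14 (mod 63).
  Combine with x ≡ 4 (mod 8); new modulus lcm = 504.
    Write x = 14 + 63·t and substitute into x ≡ 4 (mod 8): 63·t ≡ 4 − 14 = -10 (mod 8).
    Reduce coefficients mod 8: 7·t ≡ 6 (mod 8).
    The inverse of 7 mod 8 is 7 (since 7·7 = 49 = 6·8 + 1), so t ≡ 7·6 = 42 ≡ 2 (mod 8).
    Then x = 14 + 63·2 = 140, valid modulo lcm(63, 8) = 504: x ≡ 140 (mod 504).
  Combine with x ≡ 4 (mod 19); new modulus lcm = 9576.
    Write x = 140 + 504·t and substitute into x ≡ 4 (mod 19): 504·t ≡ 4 − 140 = -136 (mod 19).
    Reduce coefficients mod 19: 10·t ≡ 16 (mod 19).
    The inverse of 10 mod 19 is 2 (since 10·2 = 20 = 1·19 + 1), so t ≡ 2·16 = 32 ≡ 13 (mod 19).
    Then x = 140 + 504·13 = 6692, valid modulo lcm(504, 19) = 9576: x ≡ 6692 (mod 9576).
Verify against each original: 6692 mod 7 = 0, 6692 mod 9 = 5, 6692 mod 8 = 4, 6692 mod 19 = 4.

x ≡ 6692 (mod 9576).


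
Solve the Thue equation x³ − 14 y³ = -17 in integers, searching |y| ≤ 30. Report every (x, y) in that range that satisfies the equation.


The equation is x³ - 14y³ = -17. For fixed y, x³ = 14·y³ − 17, so a solution requires the RHS to be a perfect cube.
Strategy: iterate y from -30 to 30, compute RHS = 14·y³ − 17, and check whether it is a (positive or negative) perfect cube.
Check small values of y:
  y = 0: RHS = -17 is not a perfect cube.
  y = 1: RHS = -3 is not a perfect cube.
  y = -1: RHS = -31 is not a perfect cube.
  y = 2: RHS = 95 is not a perfect cube.
  y = -2: RHS = -129 is not a perfect cube.
  y = 3: RHS = 361 is not a perfect cube.
  y = -3: RHS = -395 is not a perfect cube.
Continuing the search up to |y| = 30 finds no solutions either.
No (x, y) in the scanned range satisfies the equation.

No integer solutions with |y| ≤ 30.


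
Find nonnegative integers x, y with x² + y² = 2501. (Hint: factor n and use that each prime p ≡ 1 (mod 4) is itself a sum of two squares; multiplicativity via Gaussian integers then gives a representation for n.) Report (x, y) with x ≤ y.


Step 1: Factor n = 2501 = 41 · 61.
Step 2: Check the mod-4 condition on each prime factor: 41 ≡ 1 (mod 4), exponent 1; 61 ≡ 1 (mod 4), exponent 1.
All primes ≡ 3 (mod 4) appear to even exponent (or don't appear), so by the two-squares theorem n IS expressible as a sum of two squares.
Step 3: Build a representation. Here n = 41 · 61 is a product of primes ≡ 1 (mod 4). Each prime p ≡ 1 (mod 4) is itself a sum of two squares; find a² by testing p − a² for a perfect square:
  41: 41 − 1² = 40, 41 − 2² = 37, 41 − 3² = 32, 41 − 4² = 25 = 5² ⇒ 41 = 4² + 5².
  61: 61 − 1² = 60, 61 − 2² = 57, 61 − 3² = 52, 61 − 4² = 45, 61 − 5² = 36 = 6² ⇒ 61 = 5² + 6².
  Combine using the Brahmagupta–Fibonacci identity (a² + b²)(c² + d²) = (ac − bd)² + (ad + bc)² = (ac + bd)² + (ad − bc)²:
  41 · 61 = 2501: from (4² + 5²)(5² + 6²), take (4·5 − 5·6, 4·6 + 5·5) = (20 − 30, 24 + 25) = (-10, 49); dropping signs (only squares matter) gives (10, 49); check 10² + 49² = 100 + 2401 = 2501 ✓.
Step 4: Order so x ≤ y and verify: 10² + 49² = 100 + 2401 = 2501 = n. ✓

n = 2501 = 10² + 49² (one valid representation with x ≤ y).


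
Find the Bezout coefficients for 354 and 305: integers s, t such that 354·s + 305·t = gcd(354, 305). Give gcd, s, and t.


Euclidean algorithm on (354, 305) — divide until remainder is 0:
  354 = 1 · 305 + 49
  305 = 6 · 49 + 11
  49 = 4 · 11 + 5
  11 = 2 · 5 + 1
  5 = 5 · 1 + 0
gcd(354, 305) = 1.
Track Bezout coefficients alongside the remainders: start with r₀ = 354 = a·1 + b·0 (s = 1, t = 0) and r₁ = 305 = a·0 + b·1 (s = 0, t = 1); each new remainder r_{k+1} = r_{k-1} − q_k·r_k inherits s_{k+1} = s_{k-1} − q_k·s_k, t_{k+1} = t_{k-1} − q_k·t_k, so r_k = a·s_k + b·t_k at every step:
  q = 1: r = 49, s = 1 − 1·0 = 1, t = 0 − 1·1 = -1  (check: 354·1 + 305·(-1) = 49)
  q = 6: r = 11, s = 0 − 6·1 = -6, t = 1 − 6·(-1) = 7  (check: 354·(-6) + 305·7 = 11)
  q = 4: r = 5, s = 1 − 4·(-6) = 25, t = -1 − 4·7 = -29  (check: 354·25 + 305·(-29) = 5)
  q = 2: r = 1, s = -6 − 2·25 = -56, t = 7 − 2·(-29) = 65  (check: 354·(-56) + 305·65 = 1)
The row with r = 1 (the gcd) gives the Bezout coefficients s = -56, t = 65.
Result: 354 · (-56) + 305 · (65) = 1.

gcd(354, 305) = 1; s = -56, t = 65 (check: 354·(-56) + 305·65 = 1).


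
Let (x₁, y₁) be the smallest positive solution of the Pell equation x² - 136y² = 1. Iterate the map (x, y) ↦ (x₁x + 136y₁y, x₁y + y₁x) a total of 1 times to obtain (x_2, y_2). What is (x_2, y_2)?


Step 1: Find the fundamental solution (x₁, y₁) of x² - 136y² = 1.
  Expand √136 as a continued fraction. a₀ = ⌊√136⌋ = 11; iterate m_{k+1} = d_k·a_k − m_k, d_{k+1} = (136 − m_{k+1}²)/d_k, a_{k+1} = ⌊(a₀ + m_{k+1})/d_{k+1}⌋ (starting m₀ = 0, d₀ = 1), with convergents p_k = a_k·p_{k-1} + p_{k-2}, q_k = a_k·q_{k-1} + q_{k-2} (p₋₁ = 1, q₋₁ = 0):
  k = 0: a₀ = 11; p₀/q₀ = 11/1; p₀² − 136·q₀² = 121 − 136 = -15.
  k = 1: m = 11, d = 15, a = ⌊(11 + 11)/15⌋ = 1; p/q = (1·11 + 1)/(1·1 + 0) = 12/1; p² − 136·q² = 144 − 136 = 8.
  k = 2: m = 4, d = 8, a = ⌊(11 + 4)/8⌋ = 1; p/q = (1·12 + 11)/(1·1 + 1) = 23/2; p² − 136·q² = 529 − 544 = -15.
  k = 3: m = 4, d = 15, a = ⌊(11 + 4)/15⌋ = 1; p/q = (1·23 + 12)/(1·2 + 1) = 35/3; p² − 136·q² = 1225 − 1224 = 1.
  The first convergent with p² − 136·q² = 1 gives the fundamental solution (x₁, y₁) = (35, 3).
Step 2: Apply the recurrence (x_{n+1}, y_{n+1}) = (x₁x_n + 136y₁y_n, x₁y_n + y₁x_n) repeatedly.
  From (x_1, y_1) = (35, 3): x_2 = 35·35 + 136·3·3 = 2449; y_2 = 35·3 + 3·35 = 210.
Step 3: Verify x_2² - 136·y_2² = 5997601 - 5997600 = 1 (should be 1). ✓

(x_1, y_1) = (35, 3); (x_2, y_2) = (2449, 210).


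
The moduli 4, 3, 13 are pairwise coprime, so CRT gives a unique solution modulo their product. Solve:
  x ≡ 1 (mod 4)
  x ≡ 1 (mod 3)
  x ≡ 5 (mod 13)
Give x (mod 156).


Moduli 4, 3, 13 are pairwise coprime; by CRT there is a unique solution modulo M = 4 · 3 · 13 = 156.
Solve pairwise, accumulating the modulus:
  Start with x ≡ 1 (mod 4).
  Combine with x ≡ 1 (mod 3): since gcd(4, 3) = 1, we get a unique residue mod 12.
    Write x = 1 + 4·t and substitute into x ≡ 1 (mod 3): 4·t ≡ 1 − 1 = 0 (mod 3).
    Reduce coefficients mod 3: 1·t ≡ 0 (mod 3).
    So t ≡ 0 (mod 3).
    Then x = 1 + 4·0 = 1, valid modulo lcm(4, 3) = 12: x ≡ 1 (mod 12).
  Combine with x ≡ 5 (mod 13): since gcd(12, 13) = 1, we get a unique residue mod 156.
    Write x = 1 + 12·t and substitute into x ≡ 5 (mod 13): 12·t ≡ 5 − 1 = 4 (mod 13).
    The inverse of 12 mod 13 is 12 (since 12·12 = 144 = 11·13 + 1), so t ≡ 12·4 = 48 ≡ 9 (mod 13).
    Then x = 1 + 12·9 = 109, valid modulo lcm(12, 13) = 156: x ≡ 109 (mod 156).
Verify: 109 mod 4 = 1 ✓, 109 mod 3 = 1 ✓, 109 mod 13 = 5 ✓.

x ≡ 109 (mod 156).


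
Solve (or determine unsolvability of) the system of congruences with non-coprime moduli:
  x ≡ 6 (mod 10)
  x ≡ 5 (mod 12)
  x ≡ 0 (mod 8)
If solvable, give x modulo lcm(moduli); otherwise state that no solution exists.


Moduli 10, 12, 8 are not pairwise coprime, so CRT works modulo lcm(m_i) when all pairwise compatibility conditions hold.
Pairwise compatibility: gcd(m_i, m_j) must divide a_i - a_j for every pair.
Merge one congruence at a time:
  Start: x ≡ 6 (mod 10).
  Combine with x ≡ 5 (mod 12): gcd(10, 12) = 2, and 5 - 6 = -1 is NOT divisible by 2.
    ⇒ system is inconsistent (no integer solution).

No solution (the system is inconsistent).


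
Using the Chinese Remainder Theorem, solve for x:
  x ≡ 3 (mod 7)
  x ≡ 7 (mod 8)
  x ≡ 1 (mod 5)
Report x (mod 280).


Moduli 7, 8, 5 are pairwise coprime; by CRT there is a unique solution modulo M = 7 · 8 · 5 = 280.
Solve pairwise, accumulating the modulus:
  Start with x ≡ 3 (mod 7).
  Combine with x ≡ 7 (mod 8): since gcd(7, 8) = 1, we get a unique residue mod 56.
    Write x = 3 + 7·t and substitute into x ≡ 7 (mod 8): 7·t ≡ 7 − 3 = 4 (mod 8).
    The inverse of 7 mod 8 is 7 (since 7·7 = 49 = 6·8 + 1), so t ≡ 7·4 = 28 ≡ 4 (mod 8).
    Then x = 3 + 7·4 = 31, valid modulo lcm(7, 8) = 56: x ≡ 31 (mod 56).
  Combine with x ≡ 1 (mod 5): since gcd(56, 5) = 1, we get a unique residue mod 280.
    Write x = 31 + 56·t and substitute into x ≡ 1 (mod 5): 56·t ≡ 1 − 31 = -30 (mod 5).
    Reduce coefficients mod 5: 1·t ≡ 0 (mod 5).
    So t ≡ 0 (mod 5).
    Then x = 31 + 56·0 = 31, valid modulo lcm(56, 5) = 280: x ≡ 31 (mod 280).
Verify: 31 mod 7 = 3 ✓, 31 mod 8 = 7 ✓, 31 mod 5 = 1 ✓.

x ≡ 31 (mod 280).


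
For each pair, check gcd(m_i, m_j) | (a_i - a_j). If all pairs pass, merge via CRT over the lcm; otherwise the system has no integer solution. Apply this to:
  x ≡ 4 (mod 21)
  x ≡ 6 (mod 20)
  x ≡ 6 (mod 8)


Moduli 21, 20, 8 are not pairwise coprime, so CRT works modulo lcm(m_i) when all pairwise compatibility conditions hold.
Pairwise compatibility: gcd(m_i, m_j) must divide a_i - a_j for every pair.
Merge one congruence at a time:
  Start: x ≡ 4 (mod 21).
  Combine with x ≡ 6 (mod 20): gcd(21, 20) = 1; 6 - 4 = 2, which IS divisible by 1, so compatible.
    Write x = 4 + 21·t and substitute into x ≡ 6 (mod 20): 21·t ≡ 6 − 4 = 2 (mod 20).
    Reduce coefficients mod 20: 1·t ≡ 2 (mod 20).
    So t ≡ 2 (mod 20).
    Then x = 4 + 21·2 = 46, valid modulo lcm(21, 20) = 420: x ≡ 46 (mod 420).
  Combine with x ≡ 6 (mod 8): gcd(420, 8) = 4; 6 - 46 = -40, which IS divisible by 4, so compatible.
    Write x = 46 + 420·t and substitute into x ≡ 6 (mod 8): 420·t ≡ 6 − 46 = -40 (mod 8).
    Divide the congruence (and modulus) by g = 4: 105·t ≡ -10 (mod 2).
    Reduce coefficients mod 2: 1·t ≡ 0 (mod 2).
    So t ≡ 0 (mod 2).
    Then x = 46 + 420·0 = 46, valid modulo lcm(420, 8) = 840: x ≡ 46 (mod 840).
Verify: 46 mod 21 = 4, 46 mod 20 = 6, 46 mod 8 = 6.

x ≡ 46 (mod 840).


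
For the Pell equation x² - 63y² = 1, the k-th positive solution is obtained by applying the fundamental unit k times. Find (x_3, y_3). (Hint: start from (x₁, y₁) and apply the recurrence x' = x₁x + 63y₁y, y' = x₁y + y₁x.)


Step 1: Find the fundamental solution (x₁, y₁) of x² - 63y² = 1.
  Expand √63 as a continued fraction. a₀ = ⌊√63⌋ = 7; iterate m_{k+1} = d_k·a_k − m_k, d_{k+1} = (63 − m_{k+1}²)/d_k, a_{k+1} = ⌊(a₀ + m_{k+1})/d_{k+1}⌋ (starting m₀ = 0, d₀ = 1), with convergents p_k = a_k·p_{k-1} + p_{k-2}, q_k = a_k·q_{k-1} + q_{k-2} (p₋₁ = 1, q₋₁ = 0):
  k = 0: a₀ = 7; p₀/q₀ = 7/1; p₀² − 63·q₀² = 49 − 63 = -14.
  k = 1: m = 7, d = 14, a = ⌊(7 + 7)/14⌋ = 1; p/q = (1·7 + 1)/(1·1 + 0) = 8/1; p² − 63·q² = 64 − 63 = 1.
  The first convergent with p² − 63·q² = 1 gives the fundamental solution (x₁, y₁) = (8, 1).
Step 2: Apply the recurrence (x_{n+1}, y_{n+1}) = (x₁x_n + 63y₁y_n, x₁y_n + y₁x_n) repeatedly.
  From (x_1, y_1) = (8, 1): x_2 = 8·8 + 63·1·1 = 127; y_2 = 8·1 + 1·8 = 16.
  From (x_2, y_2) = (127, 16): x_3 = 8·127 + 63·1·16 = 2024; y_3 = 8·16 + 1·127 = 255.
Step 3: Verify x_3² - 63·y_3² = 4096576 - 4096575 = 1 (should be 1). ✓

(x_1, y_1) = (8, 1); (x_3, y_3) = (2024, 255).


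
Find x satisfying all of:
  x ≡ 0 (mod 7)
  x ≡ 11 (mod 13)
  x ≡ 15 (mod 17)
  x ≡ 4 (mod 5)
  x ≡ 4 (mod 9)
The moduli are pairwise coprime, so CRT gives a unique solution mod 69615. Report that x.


Product of moduli M = 7 · 13 · 17 · 5 · 9 = 69615.
Merge one congruence at a time:
  Start: x ≡ 0 (mod 7).
  Combine with x ≡ 11 (mod 13); new modulus lcm = 91.
    Write x = 0 + 7·t and substitute into x ≡ 11 (mod 13): 7·t ≡ 11 − 0 = 11 (mod 13).
    The inverse of 7 mod 13 is 2 (since 7·2 = 14 = 1·13 + 1), so t ≡ 2·11 = 22 ≡ 9 (mod 13).
    Then x = 0 + 7·9 = 63, valid modulo lcm(7, 13) = 91: x ≡ 63 (mod 91).
  Combine with x ≡ 15 (mod 17); new modulus lcm = 1547.
    Write x = 63 + 91·t and substitute into x ≡ 15 (mod 17): 91·t ≡ 15 − 63 = -48 (mod 17).
    Reduce coefficients mod 17: 6·t ≡ 3 (mod 17).
    The inverse of 6 mod 17 is 3 (since 6·3 = 18 = 1·17 + 1), so t ≡ 3·3 = 9 ≡ 9 (mod 17).
    Then x = 63 + 91·9 = 882, valid modulo lcm(91, 17) = 1547: x ≡ 882 (mod 1547).
  Combine with x ≡ 4 (mod 5); new modulus lcm = 7735.
    Write x = 882 + 1547·t and substitute into x ≡ 4 (mod 5): 1547·t ≡ 4 − 882 = -878 (mod 5).
    Reduce coefficients mod 5: 2·t ≡ 2 (mod 5).
    The inverse of 2 mod 5 is 3 (since 2·3 = 6 = 1·5 + 1), so t ≡ 3·2 = 6 ≡ 1 (mod 5).
    Then x = 882 + 1547·1 = 2429, valid modulo lcm(1547, 5) = 7735: x ≡ 2429 (mod 7735).
  Combine with x ≡ 4 (mod 9); new modulus lcm = 69615.
    Write x = 2429 + 7735·t and substitute into x ≡ 4 (mod 9): 7735·t ≡ 4 − 2429 = -2425 (mod 9).
    Reduce coefficients mod 9: 4·t ≡ 5 (mod 9).
    The inverse of 4 mod 9 is 7 (since 4·7 = 28 = 3·9 + 1), so t ≡ 7·5 = 35 ≡ 8 (mod 9).
    Then x = 2429 + 7735·8 = 64309, valid modulo lcm(7735, 9) = 69615: x ≡ 64309 (mod 69615).
Verify against each original: 64309 mod 7 = 0, 64309 mod 13 = 11, 64309 mod 17 = 15, 64309 mod 5 = 4, 64309 mod 9 = 4.

x ≡ 64309 (mod 69615).


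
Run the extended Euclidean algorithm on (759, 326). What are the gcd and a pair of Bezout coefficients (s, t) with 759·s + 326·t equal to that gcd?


Euclidean algorithm on (759, 326) — divide until remainder is 0:
  759 = 2 · 326 + 107
  326 = 3 · 107 + 5
  107 = 21 · 5 + 2
  5 = 2 · 2 + 1
  2 = 2 · 1 + 0
gcd(759, 326) = 1.
Track Bezout coefficients alongside the remainders: start with r₀ = 759 = a·1 + b·0 (s = 1, t = 0) and r₁ = 326 = a·0 + b·1 (s = 0, t = 1); each new remainder r_{k+1} = r_{k-1} − q_k·r_k inherits s_{k+1} = s_{k-1} − q_k·s_k, t_{k+1} = t_{k-1} − q_k·t_k, so r_k = a·s_k + b·t_k at every step:
  q = 2: r = 107, s = 1 − 2·0 = 1, t = 0 − 2·1 = -2  (check: 759·1 + 326·(-2) = 107)
  q = 3: r = 5, s = 0 − 3·1 = -3, t = 1 − 3·(-2) = 7  (check: 759·(-3) + 326·7 = 5)
  q = 21: r = 2, s = 1 − 21·(-3) = 64, t = -2 − 21·7 = -149  (check: 759·64 + 326·(-149) = 2)
  q = 2: r = 1, s = -3 − 2·64 = -131, t = 7 − 2·(-149) = 305  (check: 759·(-131) + 326·305 = 1)
The row with r = 1 (the gcd) gives the Bezout coefficients s = -131, t = 305.
Result: 759 · (-131) + 326 · (305) = 1.

gcd(759, 326) = 1; s = -131, t = 305 (check: 759·(-131) + 326·305 = 1).


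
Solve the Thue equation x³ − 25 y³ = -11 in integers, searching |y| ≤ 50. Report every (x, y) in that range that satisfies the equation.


The equation is x³ - 25y³ = -11. For fixed y, x³ = 25·y³ − 11, so a solution requires the RHS to be a perfect cube.
Strategy: iterate y from -50 to 50, compute RHS = 25·y³ − 11, and check whether it is a (positive or negative) perfect cube.
Check small values of y:
  y = 0: RHS = -11 is not a perfect cube.
  y = 1: RHS = 14 is not a perfect cube.
  y = -1: RHS = -36 is not a perfect cube.
  y = 2: RHS = 189 is not a perfect cube.
  y = -2: RHS = -211 is not a perfect cube.
  y = 3: RHS = 664 is not a perfect cube.
  y = -3: RHS = -686 is not a perfect cube.
Continuing the search up to |y| = 50 finds no solutions either.
No (x, y) in the scanned range satisfies the equation.

No integer solutions with |y| ≤ 50.


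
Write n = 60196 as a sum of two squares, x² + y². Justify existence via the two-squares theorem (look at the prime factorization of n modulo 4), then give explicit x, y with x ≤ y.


Step 1: Factor n = 60196 = 2^2 · 101 · 149.
Step 2: Check the mod-4 condition on each prime factor: 2 = 2 (special); 101 ≡ 1 (mod 4), exponent 1; 149 ≡ 1 (mod 4), exponent 1.
All primes ≡ 3 (mod 4) appear to even exponent (or don't appear), so by the two-squares theorem n IS expressible as a sum of two squares.
Step 3: Build a representation. Group n = k² · m with k = 2 and m = 101 · 149 = 15049 (a product of primes ≡ 1 (mod 4)); a representation of m scales to one of n via (k·x)² + (k·y)² = k²(x² + y²). Each prime p ≡ 1 (mod 4) is itself a sum of two squares; find a² by testing p − a² for a perfect square:
  101: 101 − 1² = 100 = 10² ⇒ 101 = 1² + 10².
  149: 149 − 1² = 148, 149 − 2² = 145, 149 − 3² = 140, 149 − 4² = 133, 149 − 5² = 124, 149 − 6² = 113, 149 − 7² = 100 = 10² ⇒ 149 = 7² + 10².
  Combine using the Brahmagupta–Fibonacci identity (a² + b²)(c² + d²) = (ac − bd)² + (ad + bc)² = (ac + bd)² + (ad − bc)²:
  101 · 149 = 15049: from (1² + 10²)(7² + 10²), take (1·7 − 10·10, 1·10 + 10·7) = (7 − 100, 10 + 70) = (-93, 80); dropping signs (only squares matter) gives (93, 80); check 93² + 80² = 8649 + 6400 = 15049 ✓.
  Scale by k = 2: (2·93, 2·80) = (186, 160).
Step 4: Order so x ≤ y and verify: 160² + 186² = 25600 + 34596 = 60196 = n. ✓

n = 60196 = 160² + 186² (one valid representation with x ≤ y).


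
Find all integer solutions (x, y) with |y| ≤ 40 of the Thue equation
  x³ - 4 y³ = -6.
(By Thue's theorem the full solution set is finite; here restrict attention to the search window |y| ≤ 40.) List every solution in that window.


The equation is x³ - 4y³ = -6. For fixed y, x³ = 4·y³ − 6, so a solution requires the RHS to be a perfect cube.
Strategy: iterate y from -40 to 40, compute RHS = 4·y³ − 6, and check whether it is a (positive or negative) perfect cube.
Check small values of y:
  y = 0: RHS = -6 is not a perfect cube.
  y = 1: RHS = -2 is not a perfect cube.
  y = -1: RHS = -10 is not a perfect cube.
  y = 2: RHS = 26 is not a perfect cube.
  y = -2: RHS = -38 is not a perfect cube.
  y = 3: RHS = 102 is not a perfect cube.
  y = -3: RHS = -114 is not a perfect cube.
Continuing the search up to |y| = 40 finds no solutions either.
No (x, y) in the scanned range satisfies the equation.

No integer solutions with |y| ≤ 40.
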